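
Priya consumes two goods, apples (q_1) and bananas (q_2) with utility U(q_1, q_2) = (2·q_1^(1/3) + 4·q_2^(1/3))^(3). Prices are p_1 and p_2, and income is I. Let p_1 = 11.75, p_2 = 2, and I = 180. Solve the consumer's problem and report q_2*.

MU_q_1 ∝ 2·q_1^(-2/3), MU_q_2 ∝ 4·q_2^(-2/3), so MRS = (1/2)·(q_2/q_1)^(2/3) = p_1/p_2.
Hence q_2/q_1 = (2·p_1/p_2)^(1/(2/3)), i.e. raised to the 1.5 power.
Substitute q_2 = (q_2/q_1)·q_1 into the budget: q_1* = I/(p_1 + p_2·(q_2/q_1)).
Numerically q_2/q_1 = 40.276971, so q_1* = 180/(11.75 + 2·40.276971) = 1.9501 and q_2* = 40.276971·1.9501 = 78.5433.

q_2* = 78.5433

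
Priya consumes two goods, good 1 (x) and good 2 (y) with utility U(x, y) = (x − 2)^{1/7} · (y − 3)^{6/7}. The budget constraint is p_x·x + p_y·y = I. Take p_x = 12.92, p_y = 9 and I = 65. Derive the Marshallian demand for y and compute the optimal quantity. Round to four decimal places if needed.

After buying the subsistence bundle (2, 3), a share 1/7 of the remaining income goes to x: x* = 2 + 1/7·(I − 2p_x − 3p_y)/p_x.
Discretionary income = 65 − 2·12.92 − 3·9 = 12.16; y* = 3 + 6/7·12.16/9 = 4.1581.

y* = 4.1581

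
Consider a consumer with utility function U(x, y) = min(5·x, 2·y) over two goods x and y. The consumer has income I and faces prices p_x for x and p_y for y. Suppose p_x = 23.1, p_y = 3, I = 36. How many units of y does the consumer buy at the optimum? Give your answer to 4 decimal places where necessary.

y* = 2.9412

With perfect complements, no substitution: consume in ratio x:y = 2:5.
Budget: p_x·x + p_y·(5/2)·x = I, so (2·p_x + 5·p_y)·x = 2·I.
Demand: x*(p_x,p_y,I) = 2·I/(2·p_x + 5·p_y), y* = 5·I/(2·p_x + 5·p_y).
Here 2·23.1 + 5·3 = 61.2, giving y* = 2.9412.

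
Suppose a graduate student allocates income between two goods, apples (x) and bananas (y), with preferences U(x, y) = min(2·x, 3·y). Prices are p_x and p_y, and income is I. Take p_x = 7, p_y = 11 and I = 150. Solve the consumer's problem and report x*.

Leontief preferences: the optimum is at the kink where x/3 = y/2, i.e. y = (2/3)·x.
Budget: p_x·x + p_y·(2/3)·x = I, so (3·p_x + 2·p_y)·x = 3·I.
Demand: x*(p_x,p_y,I) = 3·I/(3·p_x + 2·p_y), y* = 2·I/(3·p_x + 2·p_y).
Here 3·7 + 2·11 = 43, giving x* = 10.4651.

x* = 10.4651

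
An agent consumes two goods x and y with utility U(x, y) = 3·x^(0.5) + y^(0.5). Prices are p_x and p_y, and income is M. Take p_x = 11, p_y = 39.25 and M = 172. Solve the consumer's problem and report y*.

From the CES first-order condition, 3·(y/x)^(0.5) = p_x/p_y.
Hence y/x = ((1/3)·p_x/p_y)^(1/(0.5)), i.e. raised to the 2 power.
Substitute y = (y/x)·x into the budget: x* = M/(p_x + p_y·(y/x)).
Numerically y/x = 0.008727, so x* = 172/(11 + 39.25·0.008727) = 15.1642 and y* = 0.008727·15.1642 = 0.1323.

y* = 0.1323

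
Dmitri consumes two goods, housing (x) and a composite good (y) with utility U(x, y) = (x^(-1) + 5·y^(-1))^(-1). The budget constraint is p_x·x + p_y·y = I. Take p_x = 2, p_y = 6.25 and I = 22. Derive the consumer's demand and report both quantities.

With the ratio pinned down, the budget gives x* = I/(p_x + p_y·(y/x)) and y* = (y/x)·x*.
Numerically y/x = 1.264911, so x* = 22/(2 + 6.25·1.264911) = 2.2209 and y* = 1.264911·2.2209 = 2.8093.

x* = 2.2209, y* = 2.8093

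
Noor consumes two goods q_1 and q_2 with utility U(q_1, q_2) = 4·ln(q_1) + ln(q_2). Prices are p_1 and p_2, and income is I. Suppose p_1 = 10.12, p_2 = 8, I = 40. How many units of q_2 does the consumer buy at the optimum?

At p_1=10.12, p_2=8, I=40: q_2* = 0.2·40/8 = 1.

q_2* = 1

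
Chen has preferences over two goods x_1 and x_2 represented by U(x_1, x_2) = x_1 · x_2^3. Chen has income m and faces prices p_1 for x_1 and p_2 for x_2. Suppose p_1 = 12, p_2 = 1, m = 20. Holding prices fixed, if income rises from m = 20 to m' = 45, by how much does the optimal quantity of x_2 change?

MU_x_1/MU_x_2 = (x_2)/(3·x_1); tangency sets this equal to p_1/p_2.
Rearranging, p_2·x_2 = 3·p_1·x_1. Substituting into the budget gives p_1·x_1·(1 + 3) = m.
Demand: x_1*(p_1,p_2,m) = 0.25·m/p_1 and x_2* = 0.75·m/p_2.
At p_1=12, p_2=1, m=20: x_2* = 0.75·20/1 = 15.
At m' = 45: x_2* = 33.75. Change: 33.75 − 15 = 18.75.

Δx_2* = 18.75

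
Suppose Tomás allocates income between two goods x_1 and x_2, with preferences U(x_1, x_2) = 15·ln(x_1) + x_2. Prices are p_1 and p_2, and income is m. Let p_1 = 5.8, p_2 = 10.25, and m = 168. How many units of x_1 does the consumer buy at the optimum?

x_1* = 26.5086

MU_x_1 = 15/x_1, MU_x_2 = 1. Tangency: 15/x_1 = p_1/p_2.
So x_1*(p_1,p_2) = 15·p_2/p_1, independent of income; and x_2* = (m − 15·p_2)/p_2.
At the given prices: x_1* = 15·10.25/5.8 = 26.5086.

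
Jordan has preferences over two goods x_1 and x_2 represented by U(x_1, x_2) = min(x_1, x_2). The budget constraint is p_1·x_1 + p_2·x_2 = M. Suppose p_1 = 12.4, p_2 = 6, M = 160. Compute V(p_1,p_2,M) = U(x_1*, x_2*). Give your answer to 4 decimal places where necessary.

V = 8.6957

With perfect complements, no substitution: consume in ratio x_1:x_2 = 1:1.
Budget: p_1·x_1 + p_2·x_1 = M, so (p_1 + p_2)·x_1 = M.
Demand: x_1*(p_1,p_2,M) = M/(p_1 + p_2), x_2* = M/(p_1 + p_2).
Here 12.4 + 6 = 18.4, giving x_1* = 8.6957 and x_2* = 8.6957.
Utility at the optimum: U(8.6957, 8.6957) = 8.6957.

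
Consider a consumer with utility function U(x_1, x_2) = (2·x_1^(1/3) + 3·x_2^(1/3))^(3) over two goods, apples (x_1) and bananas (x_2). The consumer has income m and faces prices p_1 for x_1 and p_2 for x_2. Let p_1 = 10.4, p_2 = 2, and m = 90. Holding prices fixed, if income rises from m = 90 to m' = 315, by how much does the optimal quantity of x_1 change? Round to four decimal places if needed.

Δx_1* = 4.1691

Substitute x_2 = (x_2/x_1)·x_1 into the budget: x_1* = m/(p_1 + p_2·(x_2/x_1)).
Numerically x_2/x_1 = 21.784214, so x_1* = 90/(10.4 + 2·21.784214) = 1.6676.
At m' = 315: x_1* = 5.8367. Change: 5.8367 − 1.6676 = 4.1691.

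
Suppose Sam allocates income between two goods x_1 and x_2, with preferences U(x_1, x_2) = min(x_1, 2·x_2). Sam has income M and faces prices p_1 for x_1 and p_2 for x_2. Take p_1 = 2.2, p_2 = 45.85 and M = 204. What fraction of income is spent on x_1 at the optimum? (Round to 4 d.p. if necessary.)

share on x_1 = 0.0876

With perfect complements, no substitution: consume in ratio x_1:x_2 = 2:1.
Budget: p_1·x_1 + p_2·(1/2)·x_1 = M, so (2·p_1 + p_2)·x_1 = 2·M.
Demand: x_1*(p_1,p_2,M) = 2·M/(2·p_1 + p_2), x_2* = M/(2·p_1 + p_2).
Here 2·2.2 + 45.85 = 50.25, giving x_1* = 8.1194 and x_2* = 4.0597.
Expenditure on x_1: 2.2·8.1194 = 17.8627; share = 0.0876.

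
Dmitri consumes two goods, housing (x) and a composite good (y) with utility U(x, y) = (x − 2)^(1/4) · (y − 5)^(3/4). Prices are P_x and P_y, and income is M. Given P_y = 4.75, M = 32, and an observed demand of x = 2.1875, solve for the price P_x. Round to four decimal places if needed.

P_x = 3

MRS = (1/3)·(y−5)/(x−2). Tangency with P_x/P_y gives y−5 = 3·(P_x/P_y)·(x−2).
Substituting into the budget: x* = 2 + 0.25·(M − 2·P_x − 5·P_y)/P_x, and y* = 5 + 0.75·(…)/P_y.
Set x* = 2.1875 in the demand function and solve for P_x: P_x = 3.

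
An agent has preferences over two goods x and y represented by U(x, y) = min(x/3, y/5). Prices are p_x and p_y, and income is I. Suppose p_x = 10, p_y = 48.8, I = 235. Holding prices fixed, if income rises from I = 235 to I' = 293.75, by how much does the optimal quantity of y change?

Δy* = 1.0721

Leontief preferences: the optimum is at the kink where x/3 = y/5, i.e. y = (5/3)·x.
Budget: p_x·x + p_y·(5/3)·x = I, so (3·p_x + 5·p_y)·x = 3·I.
Demand: x*(p_x,p_y,I) = 3·I/(3·p_x + 5·p_y), y* = 5·I/(3·p_x + 5·p_y).
Here 3·10 + 5·48.8 = 274, giving y* = 4.2883.
At I' = 293.75: y* = 5.3604. Change: 5.3604 − 4.2883 = 1.0721.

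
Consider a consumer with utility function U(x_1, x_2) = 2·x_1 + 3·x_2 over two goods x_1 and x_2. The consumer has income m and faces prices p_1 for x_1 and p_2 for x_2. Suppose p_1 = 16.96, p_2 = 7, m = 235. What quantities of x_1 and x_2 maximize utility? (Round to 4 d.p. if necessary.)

x_1* = 0, x_2* = 33.5714

Perfect substitutes: compare marginal utility per dollar. 2/p_1 vs 3/p_2 → 0.1179 vs 0.4286.
x_2 gives more utility per dollar, so spend all income on x_2: x_2* = m/p_2, x_1* = 0.
Numerically: x_1* = 0, x_2* = 33.5714.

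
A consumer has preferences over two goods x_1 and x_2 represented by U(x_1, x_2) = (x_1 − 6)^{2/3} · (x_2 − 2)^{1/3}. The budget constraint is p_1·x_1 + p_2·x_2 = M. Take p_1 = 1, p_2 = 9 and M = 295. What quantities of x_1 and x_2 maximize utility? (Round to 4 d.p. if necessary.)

x_1* = 186.6667, x_2* = 12.037

MRS = 2·(x_2−2)/(x_1−6). Tangency with p_1/p_2 gives x_2−2 = (1/2)·(p_1/p_2)·(x_1−6).
After buying the subsistence bundle (6, 2), a share 2/3 of the remaining income goes to x_1: x_1* = 6 + 2/3·(M − 6p_1 − 2p_2)/p_1.
Discretionary income = 295 − 6·1 − 2·9 = 271; x_1* = 6 + 2/3·271/1 = 186.6667; x_2* = 2 + 1/3·271/9 = 12.037.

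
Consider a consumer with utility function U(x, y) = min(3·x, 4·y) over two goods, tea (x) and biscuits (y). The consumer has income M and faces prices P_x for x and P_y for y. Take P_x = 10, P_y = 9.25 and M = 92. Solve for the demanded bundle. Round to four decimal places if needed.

x* = 5.4317, y* = 4.0738

With perfect complements, no substitution: consume in ratio x:y = 4:3.
Budget: P_x·x + P_y·(3/4)·x = M, so (4·P_x + 3·P_y)·x = 4·M.
Demand: x*(P_x,P_y,M) = 4·M/(4·P_x + 3·P_y), y* = 3·M/(4·P_x + 3·P_y).
Here 4·10 + 3·9.25 = 67.75, giving x* = 5.4317 and y* = 4.0738.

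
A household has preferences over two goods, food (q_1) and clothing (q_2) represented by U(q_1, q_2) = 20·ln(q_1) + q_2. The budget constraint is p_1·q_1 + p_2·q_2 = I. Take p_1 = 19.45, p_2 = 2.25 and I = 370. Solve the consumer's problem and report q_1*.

q_1* = 2.3136

Set MRS = p_1/p_2: (20/q_1)/1 = p_1/p_2.
So q_1*(p_1,p_2) = 20·p_2/p_1, independent of income; and q_2* = (I − 20·p_2)/p_2.
At the given prices: q_1* = 20·2.25/19.45 = 2.3136.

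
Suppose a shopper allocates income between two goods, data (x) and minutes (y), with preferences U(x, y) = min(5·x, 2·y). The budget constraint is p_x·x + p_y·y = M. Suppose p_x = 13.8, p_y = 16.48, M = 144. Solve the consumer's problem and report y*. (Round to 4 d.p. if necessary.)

Leontief preferences: the optimum is at the kink where x/2 = y/5, i.e. y = (5/2)·x.
Budget: p_x·x + p_y·(5/2)·x = M, so (2·p_x + 5·p_y)·x = 2·M.
Demand: x*(p_x,p_y,M) = 2·M/(2·p_x + 5·p_y), y* = 5·M/(2·p_x + 5·p_y).
Here 2·13.8 + 5·16.48 = 110, giving y* = 6.5455.

y* = 6.5455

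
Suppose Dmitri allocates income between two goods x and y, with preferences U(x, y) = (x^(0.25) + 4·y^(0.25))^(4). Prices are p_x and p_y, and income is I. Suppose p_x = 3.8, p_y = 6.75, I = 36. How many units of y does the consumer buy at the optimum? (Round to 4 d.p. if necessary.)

y* = 4.479

MRS = MU_x/MU_y = (1/4)·(y/x)^(0.75). Set equal to p_x/p_y.
Solve for the ratio: y/x = [4·p_x/p_y]^(4/3).
Substitute y = (y/x)·x into the budget: x* = I/(p_x + p_y·(y/x)).
Numerically y/x = 2.95157, so x* = 36/(3.8 + 6.75·2.95157) = 1.5175 and y* = 2.95157·1.5175 = 4.479.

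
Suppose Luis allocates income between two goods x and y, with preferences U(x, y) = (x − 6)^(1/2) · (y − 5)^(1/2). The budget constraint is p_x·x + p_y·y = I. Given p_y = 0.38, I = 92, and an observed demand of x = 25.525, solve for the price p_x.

p_x = 2

Let x' = x−6, y' = y−5. MRS = y'/x' = p_x/p_y.
Substituting into the budget: x* = 6 + 0.5·(I − 6·p_x − 5·p_y)/p_x, and y* = 5 + 0.5·(…)/p_y.
Set x* = 25.525 in the demand function and solve for p_x: p_x = 2.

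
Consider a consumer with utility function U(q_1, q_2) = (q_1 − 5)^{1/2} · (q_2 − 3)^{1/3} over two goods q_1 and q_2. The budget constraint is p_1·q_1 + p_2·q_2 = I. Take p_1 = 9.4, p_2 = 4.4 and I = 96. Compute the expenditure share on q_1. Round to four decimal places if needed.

share on q_1 = 0.7133

This is Cobb-Douglas in (q_1−5, q_2−3): tangency gives 0.5·p_2·(q_2−3) = 1/3·p_1·(q_1−5).
Substituting into the budget: q_1* = 5 + 0.6·(I − 5·p_1 − 3·p_2)/p_1, and q_2* = 3 + 0.4·(…)/p_2.
Discretionary income = 96 − 5·9.4 − 3·4.4 = 35.8; q_1* = 5 + 0.6·35.8/9.4 = 7.2851; q_2* = 3 + 0.4·35.8/4.4 = 6.2545.
Expenditure on q_1: 9.4·7.2851 = 68.48; share = 0.7133.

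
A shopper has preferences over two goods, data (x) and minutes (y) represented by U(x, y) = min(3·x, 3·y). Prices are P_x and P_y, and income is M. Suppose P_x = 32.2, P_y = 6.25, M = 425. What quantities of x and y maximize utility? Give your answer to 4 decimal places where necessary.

x* = 11.0533, y* = 11.0533

With perfect complements, no substitution: consume in ratio x:y = 3:3.
Budget: P_x·x + P_y·x = M, so (3·P_x + 3·P_y)·x = 3·M.
Demand: x*(P_x,P_y,M) = 3·M/(3·P_x + 3·P_y), y* = 3·M/(3·P_x + 3·P_y).
Here 3·32.2 + 3·6.25 = 115.35, giving x* = 11.0533 and y* = 11.0533.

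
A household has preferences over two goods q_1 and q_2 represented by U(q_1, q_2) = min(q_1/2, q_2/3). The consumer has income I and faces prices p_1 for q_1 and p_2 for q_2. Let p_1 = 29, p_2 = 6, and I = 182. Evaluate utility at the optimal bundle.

Leontief preferences: the optimum is at the kink where q_1/2 = q_2/3, i.e. q_2 = (3/2)·q_1.
Budget: p_1·q_1 + p_2·(3/2)·q_1 = I, so (2·p_1 + 3·p_2)·q_1 = 2·I.
Demand: q_1*(p_1,p_2,I) = 2·I/(2·p_1 + 3·p_2), q_2* = 3·I/(2·p_1 + 3·p_2).
Here 2·29 + 3·6 = 76, giving q_1* = 4.7895 and q_2* = 7.1842.
Utility at the optimum: U(4.7895, 7.1842) = 2.3947.

V = 2.3947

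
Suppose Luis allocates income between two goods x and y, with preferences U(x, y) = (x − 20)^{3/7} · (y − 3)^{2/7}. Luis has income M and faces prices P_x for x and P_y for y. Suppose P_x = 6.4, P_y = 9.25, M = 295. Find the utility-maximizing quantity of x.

This is Cobb-Douglas in (x−20, y−3): tangency gives 3/7·P_y·(y−3) = 2/7·P_x·(x−20).
Substituting into the budget: x* = 20 + 0.6·(M − 20·P_x − 3·P_y)/P_x, and y* = 3 + 0.4·(…)/P_y.
Discretionary income = 295 − 20·6.4 − 3·9.25 = 139.25; x* = 20 + 0.6·139.25/6.4 = 33.0547.

x* = 33.0547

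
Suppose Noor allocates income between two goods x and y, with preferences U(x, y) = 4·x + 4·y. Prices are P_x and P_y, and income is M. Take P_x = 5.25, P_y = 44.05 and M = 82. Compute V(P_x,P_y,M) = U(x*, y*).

V = 62.4762

Linear utility — the consumer picks whichever good has higher MU/price: 4/5.25 = 0.7619 vs 4/44.05 = 0.0908.
x gives more utility per dollar, so spend all income on x: x* = M/P_x, y* = 0.
Numerically: x* = 15.619, y* = 0.
Utility at the optimum: U(15.619, 0) = 62.4762.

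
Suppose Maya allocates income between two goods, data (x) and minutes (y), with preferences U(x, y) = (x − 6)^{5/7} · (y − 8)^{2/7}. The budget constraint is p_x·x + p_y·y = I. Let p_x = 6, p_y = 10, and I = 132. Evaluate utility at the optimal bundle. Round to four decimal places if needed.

V = 1.2669

After buying the subsistence bundle (6, 8), a share 5/7 of the remaining income goes to x: x* = 6 + 5/7·(I − 6p_x − 8p_y)/p_x.
Discretionary income = 132 − 6·6 − 8·10 = 16; x* = 6 + 5/7·16/6 = 7.9048; y* = 8 + 2/7·16/10 = 8.4571.
Utility at the optimum: U(7.9048, 8.4571) = 1.2669.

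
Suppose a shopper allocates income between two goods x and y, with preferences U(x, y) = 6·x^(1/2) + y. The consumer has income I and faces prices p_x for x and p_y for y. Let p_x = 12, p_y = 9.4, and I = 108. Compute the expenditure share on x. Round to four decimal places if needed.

Plugging in: x* = (3·9.4/12)² = 5.5225, y* = 4.4394.
Expenditure on x: 12·5.5225 = 66.27; share = 0.6136.

share on x = 0.6136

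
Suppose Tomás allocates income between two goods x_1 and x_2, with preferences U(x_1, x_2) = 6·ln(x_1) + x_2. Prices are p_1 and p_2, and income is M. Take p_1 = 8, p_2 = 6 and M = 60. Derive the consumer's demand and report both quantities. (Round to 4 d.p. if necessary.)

x_1* = 4.5, x_2* = 4

MU_x_1 = 6/x_1, MU_x_2 = 1. Tangency: 6/x_1 = p_1/p_2.
So x_1*(p_1,p_2) = 6·p_2/p_1, independent of income; and x_2* = (M − 6·p_2)/p_2.
At the given prices: x_1* = 6·6/8 = 4.5, and x_2* = 4.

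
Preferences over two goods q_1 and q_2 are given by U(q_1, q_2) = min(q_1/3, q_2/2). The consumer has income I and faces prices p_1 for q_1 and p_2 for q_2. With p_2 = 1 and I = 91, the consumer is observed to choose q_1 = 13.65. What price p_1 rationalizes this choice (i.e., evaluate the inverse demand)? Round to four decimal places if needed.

Leontief preferences: the optimum is at the kink where q_1/3 = q_2/2, i.e. q_2 = (2/3)·q_1.
Budget: p_1·q_1 + p_2·(2/3)·q_1 = I, so (3·p_1 + 2·p_2)·q_1 = 3·I.
Demand: q_1*(p_1,p_2,I) = 3·I/(3·p_1 + 2·p_2), q_2* = 2·I/(3·p_1 + 2·p_2).
Set q_1* = 13.65 in the demand function and solve for p_1: p_1 = 6.

p_1 = 6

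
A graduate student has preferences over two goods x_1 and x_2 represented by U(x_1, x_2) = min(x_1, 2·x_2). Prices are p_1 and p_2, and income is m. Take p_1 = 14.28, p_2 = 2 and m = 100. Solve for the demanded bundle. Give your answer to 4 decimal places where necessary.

x_1* = 6.5445, x_2* = 3.2723

Leontief preferences: the optimum is at the kink where x_1/2 = x_2/1, i.e. x_2 = (1/2)·x_1.
Budget: p_1·x_1 + p_2·(1/2)·x_1 = m, so (2·p_1 + p_2)·x_1 = 2·m.
Demand: x_1*(p_1,p_2,m) = 2·m/(2·p_1 + p_2), x_2* = m/(2·p_1 + p_2).
Here 2·14.28 + 2 = 30.56, giving x_1* = 6.5445 and x_2* = 3.2723.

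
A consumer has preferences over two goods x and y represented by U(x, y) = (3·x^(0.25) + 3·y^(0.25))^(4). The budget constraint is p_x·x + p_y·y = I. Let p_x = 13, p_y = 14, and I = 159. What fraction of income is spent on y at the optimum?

share on y = 0.4938

MRS = MU_x/MU_y = (y/x)^(0.75). Set equal to p_x/p_y.
Hence y/x = (p_x/p_y)^(1/(0.75)), i.e. raised to the 4/3 power.
Substitute y = (y/x)·x into the budget: x* = I/(p_x + p_y·(y/x)).
Numerically y/x = 0.905914, so x* = 159/(13 + 14·0.905914) = 6.1909 and y* = 0.905914·6.1909 = 5.6084.
Expenditure on y: 14·5.6084 = 78.5181; share = 0.4938.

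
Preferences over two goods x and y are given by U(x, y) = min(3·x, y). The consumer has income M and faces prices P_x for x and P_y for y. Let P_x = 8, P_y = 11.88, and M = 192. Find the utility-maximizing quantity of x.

With perfect complements, no substitution: consume in ratio x:y = 1:3.
Budget: P_x·x + P_y·3·x = M, so (P_x + 3·P_y)·x = M.
Demand: x*(P_x,P_y,M) = M/(P_x + 3·P_y), y* = 3·M/(P_x + 3·P_y).
Here 8 + 3·11.88 = 43.64, giving x* = 4.3996.

x* = 4.3996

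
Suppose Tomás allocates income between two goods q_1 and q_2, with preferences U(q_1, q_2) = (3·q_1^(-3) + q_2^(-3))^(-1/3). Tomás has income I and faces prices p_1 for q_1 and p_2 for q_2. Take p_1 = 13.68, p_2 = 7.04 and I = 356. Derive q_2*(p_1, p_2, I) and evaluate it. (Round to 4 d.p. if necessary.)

Substitute q_2 = (q_2/q_1)·q_1 into the budget: q_1* = I/(p_1 + p_2·(q_2/q_1)).
Numerically q_2/q_1 = 0.897115, so q_1* = 356/(13.68 + 7.04·0.897115) = 17.8038 and q_2* = 0.897115·17.8038 = 15.9721.

q_2* = 15.9721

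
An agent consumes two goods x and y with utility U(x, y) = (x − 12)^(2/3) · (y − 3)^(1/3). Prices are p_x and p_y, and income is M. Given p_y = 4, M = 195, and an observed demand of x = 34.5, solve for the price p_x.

p_x = 4

MRS = 2·(y−3)/(x−12). Tangency with p_x/p_y gives y−3 = (1/2)·(p_x/p_y)·(x−12).
After buying the subsistence bundle (12, 3), a share 2/3 of the remaining income goes to x: x* = 12 + 2/3·(M − 12p_x − 3p_y)/p_x.
Set x* = 34.5 in the demand function and solve for p_x: p_x = 4.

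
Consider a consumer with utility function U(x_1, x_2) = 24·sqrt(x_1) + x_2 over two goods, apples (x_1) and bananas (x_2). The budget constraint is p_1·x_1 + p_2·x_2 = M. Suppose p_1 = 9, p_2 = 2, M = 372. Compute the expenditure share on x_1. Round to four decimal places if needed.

Set MRS = p_1/p_2: 12·x_1^(−1/2) = p_1/p_2.
Thus x_1* = (12·p_2/p_1)² — independent of M — with the rest of income spent on x_2.
Plugging in: x_1* = (12·2/9)² = 7.1111, x_2* = 154.
Expenditure on x_1: 9·7.1111 = 64; share = 0.172.

share on x_1 = 0.172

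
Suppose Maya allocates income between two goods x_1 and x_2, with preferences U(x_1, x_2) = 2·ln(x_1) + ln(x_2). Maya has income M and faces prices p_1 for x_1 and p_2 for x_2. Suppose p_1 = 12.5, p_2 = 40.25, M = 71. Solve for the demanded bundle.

Tangency: MRS = 2·x_2/x_1 = p_1/p_2.
Rearranging, p_2·x_2 = (1/2)·p_1·x_1. Substituting into the budget gives p_1·x_1·(1 + (1/2)) = M.
Demand: x_1*(p_1,p_2,M) = 2/3·M/p_1 and x_2* = 1/3·M/p_2.
At p_1=12.5, p_2=40.25, M=71: x_1* = 2/3·71/12.5 = 3.7867, x_2* = 0.588.

x_1* = 3.7867, x_2* = 0.588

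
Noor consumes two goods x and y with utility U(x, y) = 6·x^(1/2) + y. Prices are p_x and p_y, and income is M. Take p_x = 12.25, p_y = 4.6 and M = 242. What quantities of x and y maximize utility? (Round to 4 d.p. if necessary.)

Thus x* = (3·p_y/p_x)² — independent of M — with the rest of income spent on y.
Plugging in: x* = (3·4.6/12.25)² = 1.2691, y* = 49.2291.

x* = 1.2691, y* = 49.2291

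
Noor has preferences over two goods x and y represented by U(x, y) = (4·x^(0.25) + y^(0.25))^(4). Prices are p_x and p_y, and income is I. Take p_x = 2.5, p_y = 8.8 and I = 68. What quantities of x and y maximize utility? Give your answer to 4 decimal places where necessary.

x* = 24.6481, y* = 0.725

From the CES first-order condition, 4·(y/x)^(0.75) = p_x/p_y.
Solve for the ratio: y/x = [(1/4)·p_x/p_y]^(4/3).
Substitute y = (y/x)·x into the budget: x* = I/(p_x + p_y·(y/x)).
Numerically y/x = 0.029412, so x* = 68/(2.5 + 8.8·0.029412) = 24.6481 and y* = 0.029412·24.6481 = 0.725.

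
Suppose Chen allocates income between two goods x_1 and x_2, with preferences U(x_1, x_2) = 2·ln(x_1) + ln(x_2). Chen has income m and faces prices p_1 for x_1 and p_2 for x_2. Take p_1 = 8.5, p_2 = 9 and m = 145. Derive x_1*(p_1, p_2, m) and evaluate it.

x_1* = 11.3725

Tangency: MRS = 2·x_2/x_1 = p_1/p_2.
Rearranging, p_2·x_2 = (1/2)·p_1·x_1. Substituting into the budget gives p_1·x_1·(1 + (1/2)) = m.
Demand: x_1*(p_1,p_2,m) = 2/3·m/p_1 and x_2* = 1/3·m/p_2.
At p_1=8.5, p_2=9, m=145: x_1* = 2/3·145/8.5 = 11.3725.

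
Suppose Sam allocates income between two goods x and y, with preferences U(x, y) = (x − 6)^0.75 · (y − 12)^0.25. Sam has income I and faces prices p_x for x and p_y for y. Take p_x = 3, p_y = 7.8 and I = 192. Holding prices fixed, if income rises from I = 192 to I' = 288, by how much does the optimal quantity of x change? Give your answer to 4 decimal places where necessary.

Δx* = 24

MRS = 3·(y−12)/(x−6). Tangency with p_x/p_y gives y−12 = (1/3)·(p_x/p_y)·(x−6).
Substituting into the budget: x* = 6 + 0.75·(I − 6·p_x − 12·p_y)/p_x, and y* = 12 + 0.25·(…)/p_y.
Discretionary income = 192 − 6·3 − 12·7.8 = 80.4; x* = 6 + 0.75·80.4/3 = 26.1.
At I' = 288: x* = 50.1. Change: 50.1 − 26.1 = 24.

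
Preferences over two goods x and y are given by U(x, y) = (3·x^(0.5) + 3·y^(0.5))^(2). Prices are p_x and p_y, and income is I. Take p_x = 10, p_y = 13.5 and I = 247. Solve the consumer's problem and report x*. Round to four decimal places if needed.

x* = 14.1894

Substitute y = (y/x)·x into the budget: x* = I/(p_x + p_y·(y/x)).
Numerically y/x = 0.548697, so x* = 247/(10 + 13.5·0.548697) = 14.1894.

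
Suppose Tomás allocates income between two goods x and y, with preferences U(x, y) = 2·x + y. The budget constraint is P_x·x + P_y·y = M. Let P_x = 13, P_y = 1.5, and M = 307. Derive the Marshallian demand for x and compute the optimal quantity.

x* = 0

y gives more utility per dollar, so spend all income on y: y* = M/P_y, x* = 0.
Numerically: x* = 0, y* = 204.6667.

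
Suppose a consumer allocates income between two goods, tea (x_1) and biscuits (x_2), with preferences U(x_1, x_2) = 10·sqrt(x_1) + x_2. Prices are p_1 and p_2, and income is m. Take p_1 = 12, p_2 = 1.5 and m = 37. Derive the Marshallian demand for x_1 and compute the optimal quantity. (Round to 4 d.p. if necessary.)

x_1* = 0.3906

MU_x_1 = 5/√x_1, MU_x_2 = 1. Tangency: 5/√x_1 = p_1/p_2.
Thus x_1* = (5·p_2/p_1)² — independent of m — with the rest of income spent on x_2.
Plugging in: x_1* = (5·1.5/12)² = 0.3906.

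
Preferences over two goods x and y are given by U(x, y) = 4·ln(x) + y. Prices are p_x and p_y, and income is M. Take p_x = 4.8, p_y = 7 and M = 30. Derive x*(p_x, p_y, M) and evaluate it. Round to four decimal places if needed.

x* = 5.8333

So x*(p_x,p_y) = 4·p_y/p_x, independent of income; and y* = (M − 4·p_y)/p_y.
At the given prices: x* = 4·7/4.8 = 5.8333.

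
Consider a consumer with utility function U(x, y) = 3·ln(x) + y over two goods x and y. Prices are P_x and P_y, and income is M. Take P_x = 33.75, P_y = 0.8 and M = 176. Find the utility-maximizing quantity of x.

So x*(P_x,P_y) = 3·P_y/P_x, independent of income; and y* = (M − 3·P_y)/P_y.
At the given prices: x* = 3·0.8/33.75 = 0.0711.

x* = 0.0711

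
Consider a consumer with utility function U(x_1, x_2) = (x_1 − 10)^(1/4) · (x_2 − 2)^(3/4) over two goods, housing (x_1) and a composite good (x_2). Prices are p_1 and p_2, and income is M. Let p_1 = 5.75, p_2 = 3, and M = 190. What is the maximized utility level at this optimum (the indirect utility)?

V = 20.4227

Discretionary income = 190 − 10·5.75 − 2·3 = 126.5; x_1* = 10 + 0.25·126.5/5.75 = 15.5; x_2* = 2 + 0.75·126.5/3 = 33.625.
Utility at the optimum: U(15.5, 33.625) = 20.4227.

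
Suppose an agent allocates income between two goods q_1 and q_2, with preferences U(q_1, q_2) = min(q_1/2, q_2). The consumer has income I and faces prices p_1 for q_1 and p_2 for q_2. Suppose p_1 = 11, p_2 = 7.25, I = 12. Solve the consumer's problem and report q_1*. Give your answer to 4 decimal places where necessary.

q_1* = 0.8205

Leontief preferences: the optimum is at the kink where q_1/2 = q_2/1, i.e. q_2 = (1/2)·q_1.
Budget: p_1·q_1 + p_2·(1/2)·q_1 = I, so (2·p_1 + p_2)·q_1 = 2·I.
Demand: q_1*(p_1,p_2,I) = 2·I/(2·p_1 + p_2), q_2* = I/(2·p_1 + p_2).
Here 2·11 + 7.25 = 29.25, giving q_1* = 0.8205.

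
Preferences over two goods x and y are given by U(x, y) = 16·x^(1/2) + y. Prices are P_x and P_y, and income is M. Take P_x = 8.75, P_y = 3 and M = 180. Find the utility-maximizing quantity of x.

Solve: √x = 8·P_y/P_x, so x*(P_x,P_y) = (8·P_y/P_x)², and y* = (M − P_x·x*)/P_y.
Plugging in: x* = (8·3/8.75)² = 7.5233.

x* = 7.5233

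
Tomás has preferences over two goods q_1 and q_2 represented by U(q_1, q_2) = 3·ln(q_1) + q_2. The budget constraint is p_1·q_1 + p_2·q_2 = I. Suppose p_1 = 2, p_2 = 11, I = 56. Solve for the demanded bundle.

Set MRS = p_1/p_2: (3/q_1)/1 = p_1/p_2.
So q_1*(p_1,p_2) = 3·p_2/p_1, independent of income; and q_2* = (I − 3·p_2)/p_2.
At the given prices: q_1* = 3·11/2 = 16.5, and q_2* = 2.0909.

q_1* = 16.5, q_2* = 2.0909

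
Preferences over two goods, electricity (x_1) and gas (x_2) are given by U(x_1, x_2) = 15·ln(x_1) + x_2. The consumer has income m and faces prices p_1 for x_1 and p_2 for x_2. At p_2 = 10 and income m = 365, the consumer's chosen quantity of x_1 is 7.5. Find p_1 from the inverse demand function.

Set MRS = p_1/p_2: (15/x_1)/1 = p_1/p_2.
So x_1*(p_1,p_2) = 15·p_2/p_1, independent of income; and x_2* = (m − 15·p_2)/p_2.
Set x_1* = 7.5 in the demand function and solve for p_1: p_1 = 20.

p_1 = 20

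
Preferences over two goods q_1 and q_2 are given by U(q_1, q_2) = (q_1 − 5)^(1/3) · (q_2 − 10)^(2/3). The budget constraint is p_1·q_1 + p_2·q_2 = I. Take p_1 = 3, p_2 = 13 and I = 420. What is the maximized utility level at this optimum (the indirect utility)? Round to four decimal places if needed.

Let q_1' = q_1−5, q_2' = q_2−10. MRS = (1/2)·q_2'/q_1' = p_1/p_2.
After buying the subsistence bundle (5, 10), a share 1/3 of the remaining income goes to q_1: q_1* = 5 + 1/3·(I − 5p_1 − 10p_2)/p_1.
Discretionary income = 420 − 5·3 − 10·13 = 275; q_1* = 5 + 1/3·275/3 = 35.5556; q_2* = 10 + 2/3·275/13 = 24.1026.
Utility at the optimum: U(35.5556, 24.1026) = 18.2486.

V = 18.2486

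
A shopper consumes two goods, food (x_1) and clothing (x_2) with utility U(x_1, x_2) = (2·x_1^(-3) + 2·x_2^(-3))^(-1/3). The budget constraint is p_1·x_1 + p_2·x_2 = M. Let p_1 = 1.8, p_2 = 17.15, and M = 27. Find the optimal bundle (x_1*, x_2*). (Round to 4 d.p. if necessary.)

MU_x_1 ∝ 2·x_1^(-4), MU_x_2 ∝ 2·x_2^(-4), so MRS = (x_2/x_1)^(4) = p_1/p_2.
Hence x_2/x_1 = (p_1/p_2)^(1/(4)), i.e. raised to the 0.25 power.
With the ratio pinned down, the budget gives x_1* = M/(p_1 + p_2·(x_2/x_1)) and x_2* = (x_2/x_1)·x_1*.
Numerically x_2/x_1 = 0.569183, so x_1* = 27/(1.8 + 17.15·0.569183) = 2.3353 and x_2* = 0.569183·2.3353 = 1.3292.

x_1* = 2.3353, x_2* = 1.3292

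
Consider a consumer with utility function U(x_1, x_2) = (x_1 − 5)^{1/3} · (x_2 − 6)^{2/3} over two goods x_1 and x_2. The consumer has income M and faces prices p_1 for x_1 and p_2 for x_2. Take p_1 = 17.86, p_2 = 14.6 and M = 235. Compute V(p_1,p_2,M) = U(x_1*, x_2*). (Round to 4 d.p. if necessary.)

V = 1.9688

This is Cobb-Douglas in (x_1−5, x_2−6): tangency gives 1/3·p_2·(x_2−6) = 2/3·p_1·(x_1−5).
Substituting into the budget: x_1* = 5 + 1/3·(M − 5·p_1 − 6·p_2)/p_1, and x_2* = 6 + 2/3·(…)/p_2.
Discretionary income = 235 − 5·17.86 − 6·14.6 = 58.1; x_1* = 5 + 1/3·58.1/17.86 = 6.0844; x_2* = 6 + 2/3·58.1/14.6 = 8.653.
Utility at the optimum: U(6.0844, 8.653) = 1.9688.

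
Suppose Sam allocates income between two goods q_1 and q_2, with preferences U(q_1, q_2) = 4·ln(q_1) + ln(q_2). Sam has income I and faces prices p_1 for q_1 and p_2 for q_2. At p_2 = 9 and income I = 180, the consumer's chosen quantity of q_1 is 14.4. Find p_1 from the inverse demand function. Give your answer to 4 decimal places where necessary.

p_1 = 10

MU_q_1/MU_q_2 = (4·q_2)/(q_1); tangency sets this equal to p_1/p_2.
Rearranging, p_2·q_2 = (1/4)·p_1·q_1. Substituting into the budget gives p_1·q_1·(1 + (1/4)) = I.
Demand: q_1*(p_1,p_2,I) = 0.8·I/p_1 and q_2* = 0.2·I/p_2.
Set q_1* = 14.4 in the demand function and solve for p_1: p_1 = 10.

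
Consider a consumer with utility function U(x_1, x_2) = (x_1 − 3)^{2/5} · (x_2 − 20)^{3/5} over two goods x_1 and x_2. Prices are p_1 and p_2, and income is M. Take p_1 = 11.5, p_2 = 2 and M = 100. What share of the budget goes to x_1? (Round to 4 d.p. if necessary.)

MRS = (2/3)·(x_2−20)/(x_1−3). Tangency with p_1/p_2 gives x_2−20 = (3/2)·(p_1/p_2)·(x_1−3).
Substituting into the budget: x_1* = 3 + 0.4·(M − 3·p_1 − 20·p_2)/p_1, and x_2* = 20 + 0.6·(…)/p_2.
Discretionary income = 100 − 3·11.5 − 20·2 = 25.5; x_1* = 3 + 0.4·25.5/11.5 = 3.887; x_2* = 20 + 0.6·25.5/2 = 27.65.
Expenditure on x_1: 11.5·3.887 = 44.7; share = 0.447.

share on x_1 = 0.447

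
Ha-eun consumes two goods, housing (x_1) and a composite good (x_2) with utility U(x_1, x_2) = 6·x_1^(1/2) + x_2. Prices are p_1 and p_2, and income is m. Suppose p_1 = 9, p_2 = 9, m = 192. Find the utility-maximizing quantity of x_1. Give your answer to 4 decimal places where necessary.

x_1* = 9

Set MRS = p_1/p_2: 3·x_1^(−1/2) = p_1/p_2.
Thus x_1* = (3·p_2/p_1)² — independent of m — with the rest of income spent on x_2.
Plugging in: x_1* = (3·9/9)² = 9.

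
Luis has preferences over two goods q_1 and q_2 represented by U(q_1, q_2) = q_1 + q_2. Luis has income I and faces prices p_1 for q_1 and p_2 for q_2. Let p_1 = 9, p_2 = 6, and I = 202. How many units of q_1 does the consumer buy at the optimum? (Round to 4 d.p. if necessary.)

Linear utility — the consumer picks whichever good has higher MU/price: 1/9 = 0.1111 vs 1/6 = 0.1667.
q_2 gives more utility per dollar, so spend all income on q_2: q_2* = I/p_2, q_1* = 0.
Numerically: q_1* = 0, q_2* = 33.6667.

q_1* = 0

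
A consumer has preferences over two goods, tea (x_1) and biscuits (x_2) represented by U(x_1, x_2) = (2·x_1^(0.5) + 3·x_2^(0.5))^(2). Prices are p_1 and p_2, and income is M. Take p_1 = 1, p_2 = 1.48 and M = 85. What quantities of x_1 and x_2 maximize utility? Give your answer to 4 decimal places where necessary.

x_1* = 33.7265, x_2* = 34.6442

From the CES first-order condition, (2/3)·(x_2/x_1)^(0.5) = p_1/p_2.
Solve for the ratio: x_2/x_1 = [(3/2)·p_1/p_2]^(2).
Substitute x_2 = (x_2/x_1)·x_1 into the budget: x_1* = M/(p_1 + p_2·(x_2/x_1)).
Numerically x_2/x_1 = 1.02721, so x_1* = 85/(1 + 1.48·1.02721) = 33.7265 and x_2* = 1.02721·33.7265 = 34.6442.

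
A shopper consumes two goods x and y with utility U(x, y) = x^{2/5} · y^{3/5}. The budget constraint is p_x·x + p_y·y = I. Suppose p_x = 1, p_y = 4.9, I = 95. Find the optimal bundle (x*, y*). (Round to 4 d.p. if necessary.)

The MRS is (2/3)·y/x. Set MRS = p_x/p_y.
So 0.4·p_y·y = 0.6·p_x·x; combined with the budget, a share 0.4 of income goes to x.
Demand: x*(p_x,p_y,I) = 0.4·I/p_x and y* = 0.6·I/p_y.
At p_x=1, p_y=4.9, I=95: x* = 0.4·95/1 = 38, y* = 11.6327.

x* = 38, y* = 11.6327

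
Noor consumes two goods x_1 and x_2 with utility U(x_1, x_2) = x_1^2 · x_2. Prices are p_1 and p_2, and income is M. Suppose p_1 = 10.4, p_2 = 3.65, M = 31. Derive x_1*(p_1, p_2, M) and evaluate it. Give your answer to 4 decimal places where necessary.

x_1* = 1.9872

Tangency: MRS = 2·x_2/x_1 = p_1/p_2.
Rearranging, p_2·x_2 = (1/2)·p_1·x_1. Substituting into the budget gives p_1·x_1·(1 + (1/2)) = M.
Demand: x_1*(p_1,p_2,M) = 2/3·M/p_1 and x_2* = 1/3·M/p_2.
At p_1=10.4, p_2=3.65, M=31: x_1* = 2/3·31/10.4 = 1.9872.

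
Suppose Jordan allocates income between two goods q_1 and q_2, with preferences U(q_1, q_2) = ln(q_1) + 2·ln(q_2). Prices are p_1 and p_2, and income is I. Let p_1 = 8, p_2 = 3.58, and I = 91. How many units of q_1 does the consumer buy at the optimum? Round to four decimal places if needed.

q_1* = 3.7917

Demand: q_1*(p_1,p_2,I) = 1/3·I/p_1 and q_2* = 2/3·I/p_2.
At p_1=8, p_2=3.58, I=91: q_1* = 1/3·91/8 = 3.7917.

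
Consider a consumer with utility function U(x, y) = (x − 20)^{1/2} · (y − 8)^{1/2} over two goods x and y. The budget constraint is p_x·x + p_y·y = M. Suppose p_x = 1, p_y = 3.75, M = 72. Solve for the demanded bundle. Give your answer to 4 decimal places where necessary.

x* = 31, y* = 10.9333

This is Cobb-Douglas in (x−20, y−8): tangency gives 0.5·p_y·(y−8) = 0.5·p_x·(x−20).
Substituting into the budget: x* = 20 + 0.5·(M − 20·p_x − 8·p_y)/p_x, and y* = 8 + 0.5·(…)/p_y.
Discretionary income = 72 − 20·1 − 8·3.75 = 22; x* = 20 + 0.5·22/1 = 31; y* = 8 + 0.5·22/3.75 = 10.9333.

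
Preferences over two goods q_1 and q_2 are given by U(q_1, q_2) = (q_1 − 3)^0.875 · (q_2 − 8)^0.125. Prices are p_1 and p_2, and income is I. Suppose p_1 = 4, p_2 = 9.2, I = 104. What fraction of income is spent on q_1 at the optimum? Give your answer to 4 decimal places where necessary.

MRS = 7·(q_2−8)/(q_1−3). Tangency with p_1/p_2 gives q_2−8 = (1/7)·(p_1/p_2)·(q_1−3).
After buying the subsistence bundle (3, 8), a share 0.875 of the remaining income goes to q_1: q_1* = 3 + 0.875·(I − 3p_1 − 8p_2)/p_1.
Discretionary income = 104 − 3·4 − 8·9.2 = 18.4; q_1* = 3 + 0.875·18.4/4 = 7.025; q_2* = 8 + 0.125·18.4/9.2 = 8.25.
Expenditure on q_1: 4·7.025 = 28.1; share = 0.2702.

share on q_1 = 0.2702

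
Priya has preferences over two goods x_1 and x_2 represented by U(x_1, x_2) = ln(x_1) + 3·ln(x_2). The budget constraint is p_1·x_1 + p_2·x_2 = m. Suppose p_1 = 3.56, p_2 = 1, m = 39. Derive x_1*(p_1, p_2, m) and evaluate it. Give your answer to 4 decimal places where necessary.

x_1* = 2.7388

MU_x_1/MU_x_2 = (x_2)/(3·x_1); tangency sets this equal to p_1/p_2.
Rearranging, p_2·x_2 = 3·p_1·x_1. Substituting into the budget gives p_1·x_1·(1 + 3) = m.
Demand: x_1*(p_1,p_2,m) = 0.25·m/p_1 and x_2* = 0.75·m/p_2.
At p_1=3.56, p_2=1, m=39: x_1* = 0.25·39/3.56 = 2.7388.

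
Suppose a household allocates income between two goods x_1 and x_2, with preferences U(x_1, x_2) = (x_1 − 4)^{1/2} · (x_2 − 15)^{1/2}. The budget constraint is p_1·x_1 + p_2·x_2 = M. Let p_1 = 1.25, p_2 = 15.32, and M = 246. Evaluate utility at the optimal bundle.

V = 1.2797

Discretionary income = 246 − 4·1.25 − 15·15.32 = 11.2; x_1* = 4 + 0.5·11.2/1.25 = 8.48; x_2* = 15 + 0.5·11.2/15.32 = 15.3655.
Utility at the optimum: U(8.48, 15.3655) = 1.2797.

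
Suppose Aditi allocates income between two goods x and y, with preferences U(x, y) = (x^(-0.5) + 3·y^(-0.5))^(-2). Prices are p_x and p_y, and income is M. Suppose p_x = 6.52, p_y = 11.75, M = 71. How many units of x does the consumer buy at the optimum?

x* = 3.0837

MRS = MU_x/MU_y = (1/3)·(y/x)^(1.5). Set equal to p_x/p_y.
Solve for the ratio: y/x = [3·p_x/p_y]^(2/3).
Substitute y = (y/x)·x into the budget: x* = M/(p_x + p_y·(y/x)).
Numerically y/x = 1.404604, so x* = 71/(6.52 + 11.75·1.404604) = 3.0837.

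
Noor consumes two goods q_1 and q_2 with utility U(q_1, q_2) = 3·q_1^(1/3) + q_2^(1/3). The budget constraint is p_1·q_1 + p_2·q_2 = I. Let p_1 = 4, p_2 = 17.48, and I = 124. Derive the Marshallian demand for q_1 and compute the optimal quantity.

q_1* = 28.3867

MU_q_1 ∝ 3·q_1^(-2/3), MU_q_2 ∝ q_2^(-2/3), so MRS = 3·(q_2/q_1)^(2/3) = p_1/p_2.
Solve for the ratio: q_2/q_1 = [(1/3)·p_1/p_2]^(1.5).
With the ratio pinned down, the budget gives q_1* = I/(p_1 + p_2·(q_2/q_1)) and q_2* = (q_2/q_1)·q_1*.
Numerically q_2/q_1 = 0.021067, so q_1* = 124/(4 + 17.48·0.021067) = 28.3867.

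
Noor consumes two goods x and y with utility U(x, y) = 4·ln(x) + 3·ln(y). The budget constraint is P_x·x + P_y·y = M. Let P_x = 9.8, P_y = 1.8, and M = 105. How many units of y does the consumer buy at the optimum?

Tangency: MRS = (4/3)·y/x = P_x/P_y.
Rearranging, P_y·y = (3/4)·P_x·x. Substituting into the budget gives P_x·x·(1 + (3/4)) = M.
Demand: x*(P_x,P_y,M) = 4/7·M/P_x and y* = 3/7·M/P_y.
At P_x=9.8, P_y=1.8, M=105: y* = 3/7·105/1.8 = 25.

y* = 25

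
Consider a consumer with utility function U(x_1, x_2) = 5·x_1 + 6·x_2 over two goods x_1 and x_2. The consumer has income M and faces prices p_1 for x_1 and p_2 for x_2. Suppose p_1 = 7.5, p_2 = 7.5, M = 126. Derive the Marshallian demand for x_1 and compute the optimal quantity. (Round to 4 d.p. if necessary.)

x_1* = 0

Perfect substitutes: compare marginal utility per dollar. 5/p_1 vs 6/p_2 → 0.6667 vs 0.8.
x_2 gives more utility per dollar, so spend all income on x_2: x_2* = M/p_2, x_1* = 0.
Numerically: x_1* = 0, x_2* = 16.8.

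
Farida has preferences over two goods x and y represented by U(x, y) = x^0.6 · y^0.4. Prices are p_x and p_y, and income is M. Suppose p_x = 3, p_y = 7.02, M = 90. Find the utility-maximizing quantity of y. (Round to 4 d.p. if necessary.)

Tangency: MRS = (3/2)·y/x = p_x/p_y.
Rearranging, p_y·y = (2/3)·p_x·x. Substituting into the budget gives p_x·x·(1 + (2/3)) = M.
Demand: x*(p_x,p_y,M) = 0.6·M/p_x and y* = 0.4·M/p_y.
At p_x=3, p_y=7.02, M=90: y* = 0.4·90/7.02 = 5.1282.

y* = 5.1282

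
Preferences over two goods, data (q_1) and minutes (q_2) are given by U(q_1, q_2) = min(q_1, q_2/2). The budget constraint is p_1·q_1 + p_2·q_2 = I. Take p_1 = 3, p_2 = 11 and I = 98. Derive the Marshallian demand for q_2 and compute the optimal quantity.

Here 3 + 2·11 = 25, giving q_2* = 7.84.

q_2* = 7.84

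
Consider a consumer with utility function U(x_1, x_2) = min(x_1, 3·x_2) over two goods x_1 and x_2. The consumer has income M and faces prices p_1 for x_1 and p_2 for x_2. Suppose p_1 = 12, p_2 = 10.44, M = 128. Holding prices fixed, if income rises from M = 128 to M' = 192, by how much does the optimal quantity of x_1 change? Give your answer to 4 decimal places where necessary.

Here 3·12 + 10.44 = 46.44, giving x_1* = 8.2687.
At M' = 192: x_1* = 12.4031. Change: 12.4031 − 8.2687 = 4.1344.

Δx_1* = 4.1344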